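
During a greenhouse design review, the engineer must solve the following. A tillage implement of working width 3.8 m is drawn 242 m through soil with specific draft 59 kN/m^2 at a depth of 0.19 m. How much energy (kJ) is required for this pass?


E = k * d * w * L
  = 59 * 0.19 * 3.8 * 242
  = 10308.72 kJ


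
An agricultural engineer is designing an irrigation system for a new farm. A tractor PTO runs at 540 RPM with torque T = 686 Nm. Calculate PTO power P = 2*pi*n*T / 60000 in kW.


P = 2*pi*n*T / 60000
  = 2*pi * 540 * 686 / 60000
  = 2327543.17 / 60000
  = 38.79 kW


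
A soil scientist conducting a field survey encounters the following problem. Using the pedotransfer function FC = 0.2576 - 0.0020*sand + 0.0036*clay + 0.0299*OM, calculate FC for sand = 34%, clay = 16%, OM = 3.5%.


FC = 0.2576 - 0.0020*34 + 0.0036*16 + 0.0299*3.5
   = 0.2576 - 0.0680 + 0.0576 + 0.1047
   = 0.3519


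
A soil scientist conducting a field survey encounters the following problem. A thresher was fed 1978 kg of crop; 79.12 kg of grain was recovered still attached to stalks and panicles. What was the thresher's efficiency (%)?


eta = (total - unthreshed) / total * 100
    = (1978 - 79.12) / 1978 * 100
    = 1898.88 / 1978 * 100
    = 96%


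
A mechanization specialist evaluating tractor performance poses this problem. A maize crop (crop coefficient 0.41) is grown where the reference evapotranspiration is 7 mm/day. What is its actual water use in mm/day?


ETc = Kc * ET0
    = 0.41 * 7
    = 2.87 mm/day


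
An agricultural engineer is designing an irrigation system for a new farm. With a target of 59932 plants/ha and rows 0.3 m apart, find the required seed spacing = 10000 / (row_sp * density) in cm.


spacing = 10000 / (row_sp * density)
        = 10000 / (0.3 * 59932)
        = 10000 / 17979.60
        = 0.55619 m = 55.62 cm


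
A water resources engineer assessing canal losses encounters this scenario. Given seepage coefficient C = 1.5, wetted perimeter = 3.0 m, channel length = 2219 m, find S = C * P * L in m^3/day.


S = C * P * L
  = 1.5 * 3.0 * 2219
  = 9985.50 m^3/day


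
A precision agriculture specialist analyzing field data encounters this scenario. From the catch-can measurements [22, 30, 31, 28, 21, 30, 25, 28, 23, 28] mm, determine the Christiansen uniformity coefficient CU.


xbar = 266 / 10 = 26.600
sum|xi - xbar| = 30.800
CU = 100 * (1 - 30.800 / (10 * 26.600))
   = 100 * (1 - 0.1158)
   = 88.42%


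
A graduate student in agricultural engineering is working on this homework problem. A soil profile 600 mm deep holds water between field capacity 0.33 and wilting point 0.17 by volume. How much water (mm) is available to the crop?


AW = (FC - WP) * D
   = (0.33 - 0.17) * 600
   = 0.16 * 600
   = 96 mm


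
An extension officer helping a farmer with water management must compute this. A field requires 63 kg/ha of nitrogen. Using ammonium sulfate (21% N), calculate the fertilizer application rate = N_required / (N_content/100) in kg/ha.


Rate = N_required / (N_content / 100)
     = 63 / (21 / 100)
     = 63 / 0.21
     = 300 kg/ha


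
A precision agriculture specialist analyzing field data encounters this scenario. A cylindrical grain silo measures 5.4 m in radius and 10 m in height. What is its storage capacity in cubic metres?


V = pi * r^2 * h
  = pi * 5.4^2 * 10
  = pi * 29.16 * 10
  = 916.09 m^3


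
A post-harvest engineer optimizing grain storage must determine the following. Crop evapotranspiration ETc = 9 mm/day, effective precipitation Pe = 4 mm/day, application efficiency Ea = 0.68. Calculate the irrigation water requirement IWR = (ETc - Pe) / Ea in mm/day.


IWR = (ETc - Pe) / Ea
    = (9 - 4) / 0.68
    = 5 / 0.68
    = 7.35 mm/day


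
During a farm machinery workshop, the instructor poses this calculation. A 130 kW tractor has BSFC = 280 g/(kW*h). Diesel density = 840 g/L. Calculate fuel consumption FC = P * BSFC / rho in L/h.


FC = P * BSFC / rho_fuel
   = 130 * 280 / 840
   = 36400 / 840
   = 43.33 L/h


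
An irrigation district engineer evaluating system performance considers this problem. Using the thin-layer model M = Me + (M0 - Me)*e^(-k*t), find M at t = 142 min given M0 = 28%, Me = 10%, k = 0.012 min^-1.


M = Me + (M0 - Me) * e^(-k*t)
  = 10 + (28 - 10) * e^(-0.012*142)
  = 10 + 18 * e^(-1.704)
  = 10 + 18 * 0.18195
  = 10 + 3.2752
  = 13.28%


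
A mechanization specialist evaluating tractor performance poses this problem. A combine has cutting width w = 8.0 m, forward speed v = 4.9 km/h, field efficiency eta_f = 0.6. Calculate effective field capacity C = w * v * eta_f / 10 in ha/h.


C = w * v * eta_f / 10
  = 8.0 * 4.9 * 0.6 / 10
  = 23.52 / 10
  = 2.35 ha/h


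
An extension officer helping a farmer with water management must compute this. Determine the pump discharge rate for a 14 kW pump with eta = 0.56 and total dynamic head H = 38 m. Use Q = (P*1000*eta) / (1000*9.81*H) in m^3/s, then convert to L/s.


Q = (P * 1000 * eta) / (rho * g * H)
  = (14 * 1000 * 0.56) / (1000 * 9.81 * 38)
  = 7840 / 372780
  = 0.02103 m^3/s = 21.03 L/s


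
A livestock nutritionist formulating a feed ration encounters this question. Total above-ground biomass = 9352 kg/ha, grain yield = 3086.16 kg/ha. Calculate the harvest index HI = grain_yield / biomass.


HI = grain_yield / biomass
   = 3086.16 / 9352
   = 0.33


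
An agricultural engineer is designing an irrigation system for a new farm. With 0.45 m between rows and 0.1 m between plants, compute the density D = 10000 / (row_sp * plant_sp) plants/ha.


D = 10000 / (row_sp * plant_sp)
  = 10000 / (0.45 * 0.1)
  = 10000 / 0.0450
  = 222222.22 plants/ha


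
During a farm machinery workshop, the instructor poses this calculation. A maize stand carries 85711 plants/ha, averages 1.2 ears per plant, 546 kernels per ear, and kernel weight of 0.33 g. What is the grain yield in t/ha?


Y = density * ears * kernels * kw
  = 85711 * 1.2 * 546 * 0.33 g/ha
  = 18532089.58 g/ha
  = 18532.09 kg/ha = 18.53 t/ha


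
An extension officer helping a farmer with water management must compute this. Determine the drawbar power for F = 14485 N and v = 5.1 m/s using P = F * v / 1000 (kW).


P = F * v / 1000
  = 14485 * 5.1 / 1000
  = 73873.50 / 1000
  = 73.87 kW


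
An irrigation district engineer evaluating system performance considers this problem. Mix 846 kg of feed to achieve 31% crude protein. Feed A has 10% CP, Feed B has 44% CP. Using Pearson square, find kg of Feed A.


parts_A = CP_b - target = 44 - 31 = 13
parts_B = target - CP_a = 31 - 10 = 21
total_parts = 13 + 21 = 34
Feed A = 846 * 13 / 34 = 323.47 kg
Feed B = 846 * 21 / 34 = 522.53 kg

323.47 kg


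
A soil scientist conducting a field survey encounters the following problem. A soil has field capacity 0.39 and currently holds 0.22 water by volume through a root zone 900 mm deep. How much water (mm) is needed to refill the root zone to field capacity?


SMD = (FC - theta) * D
    = (0.39 - 0.22) * 900
    = 0.170 * 900
    = 153 mm


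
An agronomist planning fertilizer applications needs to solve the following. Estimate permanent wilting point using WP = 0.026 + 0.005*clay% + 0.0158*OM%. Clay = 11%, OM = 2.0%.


WP = 0.026 + 0.005*11 + 0.0158*2.0
   = 0.026 + 0.0550 + 0.0316
   = 0.1126


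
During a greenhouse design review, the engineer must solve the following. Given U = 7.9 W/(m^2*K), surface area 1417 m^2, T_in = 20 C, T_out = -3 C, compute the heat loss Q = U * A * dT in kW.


dT = 20 - (-3) = 23 K
Q = U * A * dT
  = 7.9 * 1417 * 23
  = 257468.90 W = 257.47 kW


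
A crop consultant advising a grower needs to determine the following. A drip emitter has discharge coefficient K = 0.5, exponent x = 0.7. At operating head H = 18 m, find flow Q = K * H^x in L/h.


Q = K * H^x
  = 0.5 * 18^0.7
  = 0.5 * 7.5629
  = 3.78 L/h


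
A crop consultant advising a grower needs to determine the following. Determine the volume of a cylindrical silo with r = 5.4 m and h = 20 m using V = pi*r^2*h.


V = pi * r^2 * h
  = pi * 5.4^2 * 20
  = pi * 29.16 * 20
  = 1832.18 m^3


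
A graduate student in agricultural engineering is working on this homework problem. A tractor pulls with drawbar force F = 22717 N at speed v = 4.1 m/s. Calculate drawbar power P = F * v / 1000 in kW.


P = F * v / 1000
  = 22717 * 4.1 / 1000
  = 93139.70 / 1000
  = 93.14 kW


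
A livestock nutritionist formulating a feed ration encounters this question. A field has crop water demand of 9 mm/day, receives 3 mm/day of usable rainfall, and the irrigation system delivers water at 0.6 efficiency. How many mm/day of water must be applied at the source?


IWR = (ETc - Pe) / Ea
    = (9 - 3) / 0.6
    = 6 / 0.6
    = 10 mm/day


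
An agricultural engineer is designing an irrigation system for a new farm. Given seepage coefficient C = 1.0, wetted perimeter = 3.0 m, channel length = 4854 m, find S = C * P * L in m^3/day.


S = C * P * L
  = 1.0 * 3.0 * 4854
  = 14562 m^3/day


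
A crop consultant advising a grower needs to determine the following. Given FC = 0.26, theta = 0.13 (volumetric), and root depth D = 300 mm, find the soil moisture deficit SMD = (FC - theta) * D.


SMD = (FC - theta) * D
    = (0.26 - 0.13) * 300
    = 0.130 * 300
    = 39 mm


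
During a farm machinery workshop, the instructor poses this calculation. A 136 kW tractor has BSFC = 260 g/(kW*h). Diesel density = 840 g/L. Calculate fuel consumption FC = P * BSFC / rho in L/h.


FC = P * BSFC / rho_fuel
   = 136 * 260 / 840
   = 35360 / 840
   = 42.10 L/h


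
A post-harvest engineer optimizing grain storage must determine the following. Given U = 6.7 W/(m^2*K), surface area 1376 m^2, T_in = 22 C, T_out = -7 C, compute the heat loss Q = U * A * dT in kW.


dT = 22 - (-7) = 29 K
Q = U * A * dT
  = 6.7 * 1376 * 29
  = 267356.80 W = 267.36 kW


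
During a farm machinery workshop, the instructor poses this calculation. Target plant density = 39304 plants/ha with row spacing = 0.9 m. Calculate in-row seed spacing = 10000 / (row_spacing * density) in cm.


spacing = 10000 / (row_sp * density)
        = 10000 / (0.9 * 39304)
        = 10000 / 35373.60
        = 0.28270 m = 28.27 cm


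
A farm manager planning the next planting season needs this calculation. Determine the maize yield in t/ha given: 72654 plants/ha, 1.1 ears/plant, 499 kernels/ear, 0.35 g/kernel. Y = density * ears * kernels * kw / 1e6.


Y = density * ears * kernels * kw
  = 72654 * 1.1 * 499 * 0.35 g/ha
  = 13957923.21 g/ha
  = 13957.92 kg/ha = 13.96 t/ha


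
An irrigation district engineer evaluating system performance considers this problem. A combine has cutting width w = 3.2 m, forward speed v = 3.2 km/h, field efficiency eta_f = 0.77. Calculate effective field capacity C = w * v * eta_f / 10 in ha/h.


C = w * v * eta_f / 10
  = 3.2 * 3.2 * 0.77 / 10
  = 7.88 / 10
  = 0.79 ha/h


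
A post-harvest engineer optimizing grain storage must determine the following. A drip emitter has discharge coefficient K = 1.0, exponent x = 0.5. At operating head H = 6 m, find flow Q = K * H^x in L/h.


Q = K * H^x
  = 1.0 * 6^0.5
  = 1.0 * 2.4495
  = 2.45 L/h


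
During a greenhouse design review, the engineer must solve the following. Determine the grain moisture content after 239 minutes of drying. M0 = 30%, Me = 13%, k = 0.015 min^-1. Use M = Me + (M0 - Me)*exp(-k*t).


M = Me + (M0 - Me) * e^(-k*t)
  = 13 + (30 - 13) * e^(-0.015*239)
  = 13 + 17 * e^(-3.585)
  = 13 + 17 * 0.02774
  = 13 + 0.4715
  = 13.47%


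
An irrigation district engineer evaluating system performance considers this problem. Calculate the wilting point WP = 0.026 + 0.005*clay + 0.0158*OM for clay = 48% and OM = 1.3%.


WP = 0.026 + 0.005*48 + 0.0158*1.3
   = 0.026 + 0.2400 + 0.0205
   = 0.2865


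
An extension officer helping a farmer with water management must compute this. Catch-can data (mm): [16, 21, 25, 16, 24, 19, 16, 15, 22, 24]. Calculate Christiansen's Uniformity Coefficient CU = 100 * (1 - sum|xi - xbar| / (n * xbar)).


xbar = 198 / 10 = 19.800
sum|xi - xbar| = 34
CU = 100 * (1 - 34 / (10 * 19.800))
   = 100 * (1 - 0.1717)
   = 82.83%


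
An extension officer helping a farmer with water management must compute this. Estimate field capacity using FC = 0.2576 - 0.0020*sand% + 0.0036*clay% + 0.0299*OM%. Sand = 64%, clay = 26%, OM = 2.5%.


FC = 0.2576 - 0.0020*64 + 0.0036*26 + 0.0299*2.5
   = 0.2576 - 0.1280 + 0.0936 + 0.0748
   = 0.2980


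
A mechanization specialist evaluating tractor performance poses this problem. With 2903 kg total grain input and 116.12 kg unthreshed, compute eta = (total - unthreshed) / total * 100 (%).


eta = (total - unthreshed) / total * 100
    = (2903 - 116.12) / 2903 * 100
    = 2786.88 / 2903 * 100
    = 96%


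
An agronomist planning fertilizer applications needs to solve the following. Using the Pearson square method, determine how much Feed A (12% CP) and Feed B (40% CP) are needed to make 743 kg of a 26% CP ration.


parts_A = CP_b - target = 40 - 26 = 14
parts_B = target - CP_a = 26 - 12 = 14
total_parts = 14 + 14 = 28
Feed A = 743 * 14 / 28 = 371.50 kg
Feed B = 743 * 14 / 28 = 371.50 kg


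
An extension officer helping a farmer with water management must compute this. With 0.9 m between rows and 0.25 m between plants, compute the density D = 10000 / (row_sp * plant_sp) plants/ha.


D = 10000 / (row_sp * plant_sp)
  = 10000 / (0.9 * 0.25)
  = 10000 / 0.2250
  = 44444.44 plants/ha


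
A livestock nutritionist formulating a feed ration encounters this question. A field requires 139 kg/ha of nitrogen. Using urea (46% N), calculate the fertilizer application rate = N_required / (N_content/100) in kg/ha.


Rate = N_required / (N_content / 100)
     = 139 / (46 / 100)
     = 139 / 0.46
     = 302.17 kg/ha


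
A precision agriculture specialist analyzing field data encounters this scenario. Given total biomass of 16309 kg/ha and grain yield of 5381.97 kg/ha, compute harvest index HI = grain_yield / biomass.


HI = grain_yield / biomass
   = 5381.97 / 16309
   = 0.33


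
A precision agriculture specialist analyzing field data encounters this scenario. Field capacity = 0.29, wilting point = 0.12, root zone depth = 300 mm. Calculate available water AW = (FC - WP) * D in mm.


AW = (FC - WP) * D
   = (0.29 - 0.12) * 300
   = 0.17 * 300
   = 51 mm


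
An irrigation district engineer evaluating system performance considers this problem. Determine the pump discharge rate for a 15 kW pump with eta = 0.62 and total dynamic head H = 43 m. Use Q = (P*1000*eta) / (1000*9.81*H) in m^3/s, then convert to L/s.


Q = (P * 1000 * eta) / (rho * g * H)
  = (15 * 1000 * 0.62) / (1000 * 9.81 * 43)
  = 9300 / 421830
  = 0.02205 m^3/s = 22.05 L/s


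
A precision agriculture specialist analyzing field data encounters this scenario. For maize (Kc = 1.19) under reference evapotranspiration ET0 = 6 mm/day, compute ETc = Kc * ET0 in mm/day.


ETc = Kc * ET0
    = 1.19 * 6
    = 7.14 mm/day


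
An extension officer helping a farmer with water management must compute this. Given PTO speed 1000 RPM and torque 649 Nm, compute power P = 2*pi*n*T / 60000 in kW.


P = 2*pi*n*T / 60000
  = 2*pi * 1000 * 649 / 60000
  = 4077787.26 / 60000
  = 67.96 kW


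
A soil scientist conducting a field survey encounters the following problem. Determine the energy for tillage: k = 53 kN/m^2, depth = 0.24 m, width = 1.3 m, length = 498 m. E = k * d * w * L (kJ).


E = k * d * w * L
  = 53 * 0.24 * 1.3 * 498
  = 8234.93 kJ


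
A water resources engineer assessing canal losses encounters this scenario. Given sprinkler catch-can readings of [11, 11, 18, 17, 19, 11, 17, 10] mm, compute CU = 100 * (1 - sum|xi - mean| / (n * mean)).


xbar = 114 / 8 = 14.250
sum|xi - xbar| = 28
CU = 100 * (1 - 28 / (8 * 14.250))
   = 100 * (1 - 0.2456)
   = 75.44%


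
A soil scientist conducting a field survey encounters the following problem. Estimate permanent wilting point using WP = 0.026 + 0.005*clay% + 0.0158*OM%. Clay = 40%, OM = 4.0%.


WP = 0.026 + 0.005*40 + 0.0158*4.0
   = 0.026 + 0.2000 + 0.0632
   = 0.2892


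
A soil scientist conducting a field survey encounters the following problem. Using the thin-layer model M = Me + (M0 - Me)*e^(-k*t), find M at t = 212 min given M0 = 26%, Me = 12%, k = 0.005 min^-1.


M = Me + (M0 - Me) * e^(-k*t)
  = 12 + (26 - 12) * e^(-0.005*212)
  = 12 + 14 * e^(-1.060)
  = 12 + 14 * 0.34646
  = 12 + 4.8504
  = 16.85%


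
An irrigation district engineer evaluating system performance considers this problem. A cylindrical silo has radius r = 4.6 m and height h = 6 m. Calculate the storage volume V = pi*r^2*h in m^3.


V = pi * r^2 * h
  = pi * 4.6^2 * 6
  = pi * 21.16 * 6
  = 398.86 m^3


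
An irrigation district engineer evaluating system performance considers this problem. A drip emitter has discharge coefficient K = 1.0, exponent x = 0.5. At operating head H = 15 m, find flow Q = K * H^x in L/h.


Q = K * H^x
  = 1.0 * 15^0.5
  = 1.0 * 3.8730
  = 3.87 L/h


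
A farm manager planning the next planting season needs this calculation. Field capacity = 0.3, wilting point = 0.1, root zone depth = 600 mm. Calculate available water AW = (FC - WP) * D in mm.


AW = (FC - WP) * D
   = (0.3 - 0.1) * 600
   = 0.20 * 600
   = 120 mm


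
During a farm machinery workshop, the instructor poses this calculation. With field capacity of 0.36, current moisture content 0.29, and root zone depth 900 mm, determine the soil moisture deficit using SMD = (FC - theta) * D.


SMD = (FC - theta) * D
    = (0.36 - 0.29) * 900
    = 0.070 * 900
    = 63 mm


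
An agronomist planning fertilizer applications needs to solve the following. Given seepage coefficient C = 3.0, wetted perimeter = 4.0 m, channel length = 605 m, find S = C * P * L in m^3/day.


S = C * P * L
  = 3.0 * 4.0 * 605
  = 7260 m^3/day


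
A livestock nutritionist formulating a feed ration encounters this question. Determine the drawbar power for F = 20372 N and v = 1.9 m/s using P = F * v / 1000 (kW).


P = F * v / 1000
  = 20372 * 1.9 / 1000
  = 38706.80 / 1000
  = 38.71 kW


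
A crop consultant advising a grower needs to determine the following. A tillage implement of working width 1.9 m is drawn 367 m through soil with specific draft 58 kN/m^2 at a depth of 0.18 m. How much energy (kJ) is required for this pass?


E = k * d * w * L
  = 58 * 0.18 * 1.9 * 367
  = 7279.81 kJ


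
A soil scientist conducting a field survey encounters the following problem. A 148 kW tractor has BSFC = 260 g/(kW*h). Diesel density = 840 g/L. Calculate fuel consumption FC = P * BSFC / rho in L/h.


FC = P * BSFC / rho_fuel
   = 148 * 260 / 840
   = 38480 / 840
   = 45.81 L/h


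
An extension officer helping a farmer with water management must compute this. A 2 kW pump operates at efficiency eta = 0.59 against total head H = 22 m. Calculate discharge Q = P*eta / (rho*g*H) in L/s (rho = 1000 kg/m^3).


Q = (P * 1000 * eta) / (rho * g * H)
  = (2 * 1000 * 0.59) / (1000 * 9.81 * 22)
  = 1180 / 215820
  = 0.00547 m^3/s = 5.47 L/s


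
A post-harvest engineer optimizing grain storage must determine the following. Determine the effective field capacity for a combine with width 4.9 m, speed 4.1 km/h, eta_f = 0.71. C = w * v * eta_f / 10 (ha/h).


C = w * v * eta_f / 10
  = 4.9 * 4.1 * 0.71 / 10
  = 14.26 / 10
  = 1.43 ha/h


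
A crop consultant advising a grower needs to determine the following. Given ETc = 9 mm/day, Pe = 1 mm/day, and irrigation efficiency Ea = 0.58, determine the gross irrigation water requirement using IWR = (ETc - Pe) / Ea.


IWR = (ETc - Pe) / Ea
    = (9 - 1) / 0.58
    = 8 / 0.58
    = 13.79 mm/day


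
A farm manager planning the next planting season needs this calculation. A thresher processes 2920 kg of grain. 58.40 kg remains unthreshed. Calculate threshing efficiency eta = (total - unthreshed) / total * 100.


eta = (total - unthreshed) / total * 100
    = (2920 - 58.40) / 2920 * 100
    = 2861.60 / 2920 * 100
    = 98%


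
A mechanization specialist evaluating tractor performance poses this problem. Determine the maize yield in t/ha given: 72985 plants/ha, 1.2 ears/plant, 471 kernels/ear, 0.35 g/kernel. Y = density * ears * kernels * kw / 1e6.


Y = density * ears * kernels * kw
  = 72985 * 1.2 * 471 * 0.35 g/ha
  = 14437892.70 g/ha
  = 14437.89 kg/ha = 14.44 t/ha


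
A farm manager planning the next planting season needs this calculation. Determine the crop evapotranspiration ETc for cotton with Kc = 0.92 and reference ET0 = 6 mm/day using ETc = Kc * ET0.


ETc = Kc * ET0
    = 0.92 * 6
    = 5.52 mm/day


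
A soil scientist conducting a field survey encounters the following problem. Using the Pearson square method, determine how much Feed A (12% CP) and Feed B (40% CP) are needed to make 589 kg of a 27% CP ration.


parts_A = CP_b - target = 40 - 27 = 13
parts_B = target - CP_a = 27 - 12 = 15
total_parts = 13 + 15 = 28
Feed A = 589 * 13 / 28 = 273.46 kg
Feed B = 589 * 15 / 28 = 315.54 kg

273.46 kg


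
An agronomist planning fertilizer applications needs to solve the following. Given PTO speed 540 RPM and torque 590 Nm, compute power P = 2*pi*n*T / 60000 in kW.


P = 2*pi*n*T / 60000
  = 2*pi * 540 * 590 / 60000
  = 2001822.84 / 60000
  = 33.36 kW


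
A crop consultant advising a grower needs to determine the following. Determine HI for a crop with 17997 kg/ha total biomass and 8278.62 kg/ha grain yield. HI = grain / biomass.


HI = grain_yield / biomass
   = 8278.62 / 17997
   = 0.46


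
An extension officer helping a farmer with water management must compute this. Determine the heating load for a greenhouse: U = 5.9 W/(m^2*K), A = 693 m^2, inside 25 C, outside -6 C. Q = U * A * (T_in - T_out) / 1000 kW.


dT = 25 - (-6) = 31 K
Q = U * A * dT
  = 5.9 * 693 * 31
  = 126749.70 W = 126.75 kW


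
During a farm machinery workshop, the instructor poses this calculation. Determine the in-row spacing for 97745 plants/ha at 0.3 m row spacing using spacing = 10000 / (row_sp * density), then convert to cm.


spacing = 10000 / (row_sp * density)
        = 10000 / (0.3 * 97745)
        = 10000 / 29323.50
        = 0.34102 m = 34.10 cm


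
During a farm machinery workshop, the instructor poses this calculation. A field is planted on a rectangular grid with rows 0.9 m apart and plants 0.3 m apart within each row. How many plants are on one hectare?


D = 10000 / (row_sp * plant_sp)
  = 10000 / (0.9 * 0.3)
  = 10000 / 0.2700
  = 37037.04 plants/ha


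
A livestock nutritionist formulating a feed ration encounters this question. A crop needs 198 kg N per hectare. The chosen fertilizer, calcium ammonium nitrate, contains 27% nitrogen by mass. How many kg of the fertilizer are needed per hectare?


Rate = N_required / (N_content / 100)
     = 198 / (27 / 100)
     = 198 / 0.27
     = 733.33 kg/ha


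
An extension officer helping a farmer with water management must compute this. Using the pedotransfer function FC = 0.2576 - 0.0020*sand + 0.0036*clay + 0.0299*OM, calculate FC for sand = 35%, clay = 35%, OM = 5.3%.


FC = 0.2576 - 0.0020*35 + 0.0036*35 + 0.0299*5.3
   = 0.2576 - 0.0700 + 0.1260 + 0.1585
   = 0.4721


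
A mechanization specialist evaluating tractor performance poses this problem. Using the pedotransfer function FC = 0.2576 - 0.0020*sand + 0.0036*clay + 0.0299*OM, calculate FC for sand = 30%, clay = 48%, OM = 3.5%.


FC = 0.2576 - 0.0020*30 + 0.0036*48 + 0.0299*3.5
   = 0.2576 - 0.0600 + 0.1728 + 0.1047
   = 0.4751


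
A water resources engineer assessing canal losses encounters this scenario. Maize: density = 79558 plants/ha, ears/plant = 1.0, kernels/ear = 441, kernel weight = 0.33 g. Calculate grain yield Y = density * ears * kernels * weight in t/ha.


Y = density * ears * kernels * kw
  = 79558 * 1.0 * 441 * 0.33 g/ha
  = 11578075.74 g/ha
  = 11578.08 kg/ha = 11.58 t/ha


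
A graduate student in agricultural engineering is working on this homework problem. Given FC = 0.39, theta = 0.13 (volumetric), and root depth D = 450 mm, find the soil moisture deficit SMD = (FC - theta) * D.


SMD = (FC - theta) * D
    = (0.39 - 0.13) * 450
    = 0.260 * 450
    = 117 mm


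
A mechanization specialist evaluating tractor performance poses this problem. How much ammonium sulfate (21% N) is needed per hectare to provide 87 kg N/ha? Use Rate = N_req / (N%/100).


Rate = N_required / (N_content / 100)
     = 87 / (21 / 100)
     = 87 / 0.21
     = 414.29 kg/ha


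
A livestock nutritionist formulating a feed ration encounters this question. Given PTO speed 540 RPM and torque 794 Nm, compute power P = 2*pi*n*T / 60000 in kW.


P = 2*pi*n*T / 60000
  = 2*pi * 540 * 794 / 60000
  = 2693978.53 / 60000
  = 44.90 kW


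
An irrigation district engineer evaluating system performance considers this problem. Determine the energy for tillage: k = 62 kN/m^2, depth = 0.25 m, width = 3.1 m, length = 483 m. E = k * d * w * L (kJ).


E = k * d * w * L
  = 62 * 0.25 * 3.1 * 483
  = 23208.15 kJ


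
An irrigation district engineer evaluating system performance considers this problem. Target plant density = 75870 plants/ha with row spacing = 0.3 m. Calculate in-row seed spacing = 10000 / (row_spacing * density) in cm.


spacing = 10000 / (row_sp * density)
        = 10000 / (0.3 * 75870)
        = 10000 / 22761
        = 0.43935 m = 43.93 cm


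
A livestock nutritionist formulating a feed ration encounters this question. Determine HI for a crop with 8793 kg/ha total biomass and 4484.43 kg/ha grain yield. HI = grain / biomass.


HI = grain_yield / biomass
   = 4484.43 / 8793
   = 0.51


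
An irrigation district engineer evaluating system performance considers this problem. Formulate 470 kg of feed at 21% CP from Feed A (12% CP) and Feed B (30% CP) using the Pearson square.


parts_A = CP_b - target = 30 - 21 = 9
parts_B = target - CP_a = 21 - 12 = 9
total_parts = 9 + 9 = 18
Feed A = 470 * 9 / 18 = 235 kg
Feed B = 470 * 9 / 18 = 235 kg


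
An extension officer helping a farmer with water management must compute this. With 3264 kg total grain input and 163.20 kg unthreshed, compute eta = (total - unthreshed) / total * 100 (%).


eta = (total - unthreshed) / total * 100
    = (3264 - 163.20) / 3264 * 100
    = 3100.80 / 3264 * 100
    = 95%


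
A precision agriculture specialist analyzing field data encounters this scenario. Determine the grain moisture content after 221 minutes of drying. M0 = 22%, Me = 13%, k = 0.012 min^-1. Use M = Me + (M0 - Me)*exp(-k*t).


M = Me + (M0 - Me) * e^(-k*t)
  = 13 + (22 - 13) * e^(-0.012*221)
  = 13 + 9 * e^(-2.652)
  = 13 + 9 * 0.07051
  = 13 + 0.6346
  = 13.63%


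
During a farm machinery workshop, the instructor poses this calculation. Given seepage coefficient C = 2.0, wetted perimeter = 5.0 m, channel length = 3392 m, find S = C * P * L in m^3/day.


S = C * P * L
  = 2.0 * 5.0 * 3392
  = 33920 m^3/day


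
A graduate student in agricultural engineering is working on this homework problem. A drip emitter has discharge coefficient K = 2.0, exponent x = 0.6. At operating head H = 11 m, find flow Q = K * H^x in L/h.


Q = K * H^x
  = 2.0 * 11^0.6
  = 2.0 * 4.2154
  = 8.43 L/h


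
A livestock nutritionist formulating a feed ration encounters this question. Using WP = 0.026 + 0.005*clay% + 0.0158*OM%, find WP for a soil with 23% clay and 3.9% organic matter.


WP = 0.026 + 0.005*23 + 0.0158*3.9
   = 0.026 + 0.1150 + 0.0616
   = 0.2026


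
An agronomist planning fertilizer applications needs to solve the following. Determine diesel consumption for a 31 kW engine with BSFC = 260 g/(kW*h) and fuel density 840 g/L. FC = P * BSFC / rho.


FC = P * BSFC / rho_fuel
   = 31 * 260 / 840
   = 8060 / 840
   = 9.60 L/h


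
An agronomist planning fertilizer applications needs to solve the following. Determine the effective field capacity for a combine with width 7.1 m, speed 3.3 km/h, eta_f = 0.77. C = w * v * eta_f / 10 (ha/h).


C = w * v * eta_f / 10
  = 7.1 * 3.3 * 0.77 / 10
  = 18.04 / 10
  = 1.80 ha/h


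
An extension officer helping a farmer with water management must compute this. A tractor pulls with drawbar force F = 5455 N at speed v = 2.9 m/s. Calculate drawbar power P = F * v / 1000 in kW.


P = F * v / 1000
  = 5455 * 2.9 / 1000
  = 15819.50 / 1000
  = 15.82 kW


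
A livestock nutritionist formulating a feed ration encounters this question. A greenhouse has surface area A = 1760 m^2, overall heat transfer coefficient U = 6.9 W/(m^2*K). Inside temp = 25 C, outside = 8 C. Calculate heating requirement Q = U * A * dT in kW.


dT = 25 - (8) = 17 K
Q = U * A * dT
  = 6.9 * 1760 * 17
  = 206448 W = 206.45 kW


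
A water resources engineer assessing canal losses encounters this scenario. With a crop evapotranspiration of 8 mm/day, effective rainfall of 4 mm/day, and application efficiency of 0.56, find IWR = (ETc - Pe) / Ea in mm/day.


IWR = (ETc - Pe) / Ea
    = (8 - 4) / 0.56
    = 4 / 0.56
    = 7.14 mm/day


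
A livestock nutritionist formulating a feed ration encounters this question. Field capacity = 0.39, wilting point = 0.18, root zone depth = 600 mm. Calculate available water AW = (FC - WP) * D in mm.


AW = (FC - WP) * D
   = (0.39 - 0.18) * 600
   = 0.21 * 600
   = 126 mm


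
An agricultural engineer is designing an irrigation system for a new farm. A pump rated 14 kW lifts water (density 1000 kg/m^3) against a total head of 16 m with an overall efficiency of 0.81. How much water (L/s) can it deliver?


Q = (P * 1000 * eta) / (rho * g * H)
  = (14 * 1000 * 0.81) / (1000 * 9.81 * 16)
  = 11340 / 156960
  = 0.07225 m^3/s = 72.25 L/s


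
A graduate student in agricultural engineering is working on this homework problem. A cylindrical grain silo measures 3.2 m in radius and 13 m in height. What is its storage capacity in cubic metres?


V = pi * r^2 * h
  = pi * 3.2^2 * 13
  = pi * 10.24 * 13
  = 418.21 m^3


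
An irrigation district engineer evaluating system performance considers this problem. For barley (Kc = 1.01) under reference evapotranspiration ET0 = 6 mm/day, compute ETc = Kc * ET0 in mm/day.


ETc = Kc * ET0
    = 1.01 * 6
    = 6.06 mm/day


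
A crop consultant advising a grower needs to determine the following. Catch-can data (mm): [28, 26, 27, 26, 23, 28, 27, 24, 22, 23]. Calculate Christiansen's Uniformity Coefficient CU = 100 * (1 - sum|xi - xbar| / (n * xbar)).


xbar = 254 / 10 = 25.400
sum|xi - xbar| = 19.200
CU = 100 * (1 - 19.200 / (10 * 25.400))
   = 100 * (1 - 0.0756)
   = 92.44%


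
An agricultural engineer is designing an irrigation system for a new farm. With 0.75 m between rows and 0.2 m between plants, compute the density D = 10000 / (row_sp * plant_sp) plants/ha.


D = 10000 / (row_sp * plant_sp)
  = 10000 / (0.75 * 0.2)
  = 10000 / 0.1500
  = 66666.67 plants/ha


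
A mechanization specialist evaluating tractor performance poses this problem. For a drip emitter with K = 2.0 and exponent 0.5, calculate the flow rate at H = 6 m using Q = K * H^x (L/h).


Q = K * H^x
  = 2.0 * 6^0.5
  = 2.0 * 2.4495
  = 4.90 L/h


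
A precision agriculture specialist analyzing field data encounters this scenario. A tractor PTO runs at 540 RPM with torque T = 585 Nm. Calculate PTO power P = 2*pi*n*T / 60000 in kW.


P = 2*pi*n*T / 60000
  = 2*pi * 540 * 585 / 60000
  = 1984858.24 / 60000
  = 33.08 kW


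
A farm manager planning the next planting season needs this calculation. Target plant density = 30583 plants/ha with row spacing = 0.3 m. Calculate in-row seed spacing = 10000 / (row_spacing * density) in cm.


spacing = 10000 / (row_sp * density)
        = 10000 / (0.3 * 30583)
        = 10000 / 9174.90
        = 1.08993 m = 108.99 cm


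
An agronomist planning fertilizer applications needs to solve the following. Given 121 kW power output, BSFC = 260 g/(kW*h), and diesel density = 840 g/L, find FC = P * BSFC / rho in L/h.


FC = P * BSFC / rho_fuel
   = 121 * 260 / 840
   = 31460 / 840
   = 37.45 L/h


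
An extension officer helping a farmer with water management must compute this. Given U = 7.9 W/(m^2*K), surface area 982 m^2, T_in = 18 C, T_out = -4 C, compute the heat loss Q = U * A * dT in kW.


dT = 18 - (-4) = 22 K
Q = U * A * dT
  = 7.9 * 982 * 22
  = 170671.60 W = 170.67 kW


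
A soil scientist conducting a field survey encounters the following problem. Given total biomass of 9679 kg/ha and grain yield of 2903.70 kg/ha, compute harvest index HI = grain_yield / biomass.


HI = grain_yield / biomass
   = 2903.70 / 9679
   = 0.30


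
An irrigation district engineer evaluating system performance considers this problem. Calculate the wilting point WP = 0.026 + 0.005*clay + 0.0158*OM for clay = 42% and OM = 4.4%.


WP = 0.026 + 0.005*42 + 0.0158*4.4
   = 0.026 + 0.2100 + 0.0695
   = 0.3055


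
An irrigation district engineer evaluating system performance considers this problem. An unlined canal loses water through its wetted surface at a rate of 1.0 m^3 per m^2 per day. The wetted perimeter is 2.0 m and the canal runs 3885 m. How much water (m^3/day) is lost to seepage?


S = C * P * L
  = 1.0 * 2.0 * 3885
  = 7770 m^3/day


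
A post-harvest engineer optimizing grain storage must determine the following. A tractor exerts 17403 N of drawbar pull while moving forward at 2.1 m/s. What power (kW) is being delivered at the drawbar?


P = F * v / 1000
  = 17403 * 2.1 / 1000
  = 36546.30 / 1000
  = 36.55 kW


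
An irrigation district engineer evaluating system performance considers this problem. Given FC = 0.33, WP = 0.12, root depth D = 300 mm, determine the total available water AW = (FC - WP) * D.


AW = (FC - WP) * D
   = (0.33 - 0.12) * 300
   = 0.21 * 300
   = 63 mm


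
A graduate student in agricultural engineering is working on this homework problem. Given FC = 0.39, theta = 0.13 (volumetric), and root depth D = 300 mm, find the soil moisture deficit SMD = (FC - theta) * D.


SMD = (FC - theta) * D
    = (0.39 - 0.13) * 300
    = 0.260 * 300
    = 78 mm


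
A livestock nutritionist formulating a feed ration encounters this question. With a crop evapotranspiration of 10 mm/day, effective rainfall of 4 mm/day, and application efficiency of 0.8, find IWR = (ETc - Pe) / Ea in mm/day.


IWR = (ETc - Pe) / Ea
    = (10 - 4) / 0.8
    = 6 / 0.8
    = 7.50 mm/day


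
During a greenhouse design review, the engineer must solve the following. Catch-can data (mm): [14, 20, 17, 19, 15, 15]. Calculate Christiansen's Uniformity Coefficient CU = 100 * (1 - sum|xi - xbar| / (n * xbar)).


xbar = 100 / 6 = 16.667
sum|xi - xbar| = 12
CU = 100 * (1 - 12 / (6 * 16.667))
   = 100 * (1 - 0.1200)
   = 88%


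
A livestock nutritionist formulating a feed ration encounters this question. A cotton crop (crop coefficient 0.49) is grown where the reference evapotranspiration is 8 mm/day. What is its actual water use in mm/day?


ETc = Kc * ET0
    = 0.49 * 8
    = 3.92 mm/day


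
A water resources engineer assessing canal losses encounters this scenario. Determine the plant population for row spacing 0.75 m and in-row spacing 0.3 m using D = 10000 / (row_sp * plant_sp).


D = 10000 / (row_sp * plant_sp)
  = 10000 / (0.75 * 0.3)
  = 10000 / 0.2250
  = 44444.44 plants/ha


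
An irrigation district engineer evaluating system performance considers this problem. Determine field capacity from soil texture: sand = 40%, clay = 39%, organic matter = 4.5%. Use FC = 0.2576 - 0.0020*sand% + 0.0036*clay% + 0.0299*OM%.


FC = 0.2576 - 0.0020*40 + 0.0036*39 + 0.0299*4.5
   = 0.2576 - 0.0800 + 0.1404 + 0.1346
   = 0.4526


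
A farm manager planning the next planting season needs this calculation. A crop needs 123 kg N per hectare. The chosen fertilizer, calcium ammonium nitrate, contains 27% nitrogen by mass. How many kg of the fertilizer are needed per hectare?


Rate = N_required / (N_content / 100)
     = 123 / (27 / 100)
     = 123 / 0.27
     = 455.56 kg/ha


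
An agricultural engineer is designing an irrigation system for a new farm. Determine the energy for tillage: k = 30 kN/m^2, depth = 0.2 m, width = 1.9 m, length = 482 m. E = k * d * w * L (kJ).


E = k * d * w * L
  = 30 * 0.2 * 1.9 * 482
  = 5494.80 kJ


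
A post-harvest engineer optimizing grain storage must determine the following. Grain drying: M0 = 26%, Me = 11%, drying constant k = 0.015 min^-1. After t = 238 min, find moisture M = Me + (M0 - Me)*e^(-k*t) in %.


M = Me + (M0 - Me) * e^(-k*t)
  = 11 + (26 - 11) * e^(-0.015*238)
  = 11 + 15 * e^(-3.570)
  = 11 + 15 * 0.02816
  = 11 + 0.4223
  = 11.42%


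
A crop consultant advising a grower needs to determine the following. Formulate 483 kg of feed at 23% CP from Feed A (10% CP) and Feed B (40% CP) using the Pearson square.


parts_A = CP_b - target = 40 - 23 = 17
parts_B = target - CP_a = 23 - 10 = 13
total_parts = 17 + 13 = 30
Feed A = 483 * 17 / 30 = 273.70 kg
Feed B = 483 * 13 / 30 = 209.30 kg

273.70 kg


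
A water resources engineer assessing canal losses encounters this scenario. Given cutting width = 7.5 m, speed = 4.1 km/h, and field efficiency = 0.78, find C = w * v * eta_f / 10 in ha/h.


C = w * v * eta_f / 10
  = 7.5 * 4.1 * 0.78 / 10
  = 23.99 / 10
  = 2.40 ha/h


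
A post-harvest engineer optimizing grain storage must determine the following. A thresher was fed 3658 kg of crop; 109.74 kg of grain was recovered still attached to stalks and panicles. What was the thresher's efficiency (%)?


eta = (total - unthreshed) / total * 100
    = (3658 - 109.74) / 3658 * 100
    = 3548.26 / 3658 * 100
    = 97%


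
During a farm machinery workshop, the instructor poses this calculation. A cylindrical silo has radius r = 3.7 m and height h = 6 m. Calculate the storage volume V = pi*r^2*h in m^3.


V = pi * r^2 * h
  = pi * 3.7^2 * 6
  = pi * 13.69 * 6
  = 258.05 m^3


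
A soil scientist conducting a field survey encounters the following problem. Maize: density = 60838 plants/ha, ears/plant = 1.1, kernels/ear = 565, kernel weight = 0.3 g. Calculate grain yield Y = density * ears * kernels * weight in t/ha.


Y = density * ears * kernels * kw
  = 60838 * 1.1 * 565 * 0.3 g/ha
  = 11343245.10 g/ha
  = 11343.25 kg/ha = 11.34 t/ha


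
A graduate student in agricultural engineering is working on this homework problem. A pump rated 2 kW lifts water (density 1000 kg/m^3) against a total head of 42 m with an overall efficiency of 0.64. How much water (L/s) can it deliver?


Q = (P * 1000 * eta) / (rho * g * H)
  = (2 * 1000 * 0.64) / (1000 * 9.81 * 42)
  = 1280 / 412020
  = 0.00311 m^3/s = 3.11 L/s


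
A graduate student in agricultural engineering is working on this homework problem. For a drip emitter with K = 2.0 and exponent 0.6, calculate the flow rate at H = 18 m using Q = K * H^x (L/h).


Q = K * H^x
  = 2.0 * 18^0.6
  = 2.0 * 5.6645
  = 11.33 L/h


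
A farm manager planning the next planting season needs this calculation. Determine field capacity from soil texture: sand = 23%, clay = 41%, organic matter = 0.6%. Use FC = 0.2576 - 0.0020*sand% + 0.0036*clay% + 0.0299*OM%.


FC = 0.2576 - 0.0020*23 + 0.0036*41 + 0.0299*0.6
   = 0.2576 - 0.0460 + 0.1476 + 0.0179
   = 0.3771


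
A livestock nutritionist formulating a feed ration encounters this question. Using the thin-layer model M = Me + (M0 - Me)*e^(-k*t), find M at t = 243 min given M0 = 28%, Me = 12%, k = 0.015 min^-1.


M = Me + (M0 - Me) * e^(-k*t)
  = 12 + (28 - 12) * e^(-0.015*243)
  = 12 + 16 * e^(-3.645)
  = 12 + 16 * 0.02612
  = 12 + 0.4179
  = 12.42%


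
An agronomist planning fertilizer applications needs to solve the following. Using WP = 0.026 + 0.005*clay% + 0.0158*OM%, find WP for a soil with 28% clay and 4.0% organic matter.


WP = 0.026 + 0.005*28 + 0.0158*4.0
   = 0.026 + 0.1400 + 0.0632
   = 0.2292
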